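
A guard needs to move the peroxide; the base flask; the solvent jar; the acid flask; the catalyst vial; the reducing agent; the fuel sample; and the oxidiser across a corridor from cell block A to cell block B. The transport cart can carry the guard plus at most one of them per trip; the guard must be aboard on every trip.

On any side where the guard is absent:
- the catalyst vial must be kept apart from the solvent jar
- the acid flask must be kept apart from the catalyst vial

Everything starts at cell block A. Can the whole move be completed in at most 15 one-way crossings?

Counting alone: the guard can take at most 1 across per trip to cell block B, so moving all 8 needs at least 8 loaded trips out, with a return between consecutive ones — at least 15 crossings.
The safety rule pushes this higher. Following every safe sequence of crossings, the most of the 8 that can be at cell block B as the transport cart arrives there on crossing 15 is 7 — never all 8.
So the move cannot be finished within 15 crossings. (The shortest complete plan takes 17:)
1. Guard goes to cell block B with the catalyst vial.  [cell block A: the acid flask, the base flask, the fuel sample, the oxidiser, the peroxide, the reducing agent, the solvent jar | cell block B: the catalyst vial]
2. Guard goes back to cell block A alone.  [cell block A: the acid flask, the base flask, the fuel sample, the oxidiser, the peroxide, the reducing agent, the solvent jar | cell block B: the catalyst vial]
3. Guard goes to cell block B with the peroxide.  [cell block A: the acid flask, the base flask, the fuel sample, the oxidiser, the reducing agent, the solvent jar | cell block B: the catalyst vial, the peroxide]
4. Guard goes back to cell block A alone.  [cell block A: the acid flask, the base flask, the fuel sample, the oxidiser, the reducing agent, the solvent jar | cell block B: the catalyst vial, the peroxide]
5. Guard goes to cell block B with the base flask.  [cell block A: the acid flask, the fuel sample, the oxidiser, the reducing agent, the solvent jar | cell block B: the base flask, the catalyst vial, the peroxide]
6. Guard goes back to cell block A alone.  [cell block A: the acid flask, the fuel sample, the oxidiser, the reducing agent, the solvent jar | cell block B: the base flask, the catalyst vial, the peroxide]
7. Guard goes to cell block B with the solvent jar.  [cell block A: the acid flask, the fuel sample, the oxidiser, the reducing agent | cell block B: the base flask, the catalyst vial, the peroxide, the solvent jar]
8. Guard goes back to cell block A with the catalyst vial.  [cell block A: the acid flask, the catalyst vial, the fuel sample, the oxidiser, the reducing agent | cell block B: the base flask, the peroxide, the solvent jar]
9. Guard goes to cell block B with the acid flask.  [cell block A: the catalyst vial, the fuel sample, the oxidiser, the reducing agent | cell block B: the acid flask, the base flask, the peroxide, the solvent jar]
10. Guard goes back to cell block A alone.  [cell block A: the catalyst vial, the fuel sample, the oxidiser, the reducing agent | cell block B: the acid flask, the base flask, the peroxide, the solvent jar]
11. Guard goes to cell block B with the reducing agent.  [cell block A: the catalyst vial, the fuel sample, the oxidiser | cell block B: the acid flask, the base flask, the peroxide, the reducing agent, the solvent jar]
12. Guard goes back to cell block A alone.  [cell block A: the catalyst vial, the fuel sample, the oxidiser | cell block B: the acid flask, the base flask, the peroxide, the reducing agent, the solvent jar]
13. Guard goes to cell block B with the fuel sample.  [cell block A: the catalyst vial, the oxidiser | cell block B: the acid flask, the base flask, the fuel sample, the peroxide, the reducing agent, the solvent jar]
14. Guard goes back to cell block A alone.  [cell block A: the catalyst vial, the oxidiser | cell block B: the acid flask, the base flask, the fuel sample, the peroxide, the reducing agent, the solvent jar]
15. Guard goes to cell block B with the oxidiser.  [cell block A: the catalyst vial | cell block B: the acid flask, the base flask, the fuel sample, the oxidiser, the peroxide, the reducing agent, the solvent jar]
16. Guard goes back to cell block A alone.  [cell block A: the catalyst vial | cell block B: the acid flask, the base flask, the fuel sample, the oxidiser, the peroxide, the reducing agent, the solvent jar]
17. Guard goes to cell block B with the catalyst vial.  [cell block A: — | cell block B: the acid flask, the base flask, the catalyst vial, the fuel sample, the oxidiser, the peroxide, the reducing agent, the solvent jar]

No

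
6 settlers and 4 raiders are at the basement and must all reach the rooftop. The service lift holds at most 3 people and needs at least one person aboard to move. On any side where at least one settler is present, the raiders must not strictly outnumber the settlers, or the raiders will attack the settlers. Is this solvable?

1. 2 raiders → the rooftop.  (the basement: 6S 2R; the rooftop: 0S 2R)
2. 1 raider ← the basement.  (the basement: 6S 3R; the rooftop: 0S 1R)
3. 3 raiders → the rooftop.  (the basement: 6S 0R; the rooftop: 0S 4R)
4. 1 raider ← the basement.  (the basement: 6S 1R; the rooftop: 0S 3R)
5. 3 settlers → the rooftop.  (the basement: 3S 1R; the rooftop: 3S 3R)
6. 1 raider ← the basement.  (the basement: 3S 2R; the rooftop: 3S 2R)
7. 1 settler and 2 raiders → the rooftop.  (the basement: 2S 0R; the rooftop: 4S 4R)
8. 1 raider ← the basement.  (the basement: 2S 1R; the rooftop: 4S 3R)
9. 2 settlers and 1 raider → the rooftop.  (the basement: 0S 0R; the rooftop: 6S 4R)

Yes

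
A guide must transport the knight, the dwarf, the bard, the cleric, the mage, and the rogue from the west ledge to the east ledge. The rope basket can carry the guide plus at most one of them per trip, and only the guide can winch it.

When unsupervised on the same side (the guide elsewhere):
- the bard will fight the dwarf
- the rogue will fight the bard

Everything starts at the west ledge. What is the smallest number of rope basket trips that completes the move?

Counting alone: the guide can take at most 1 across per trip to the east ledge, so moving all 6 needs at least 6 loaded trips out, with a return between consecutive ones — at least 11 crossings.
The safety rule pushes this higher. Following every safe sequence of crossings, the most of the 6 that can be at the east ledge as the rope basket arrives there on crossing 11 is 5 — never all 6.
So no plan with fewer than 13 crossings exists, and this one achieves 13:
1. Guide goes to the east ledge with the bard.  [the west ledge: the cleric, the dwarf, the knight, the mage, the rogue | the east ledge: the bard]
2. Guide goes back to the west ledge alone.  [the west ledge: the cleric, the dwarf, the knight, the mage, the rogue | the east ledge: the bard]
3. Guide goes to the east ledge with the knight.  [the west ledge: the cleric, the dwarf, the mage, the rogue | the east ledge: the bard, the knight]
4. Guide goes back to the west ledge alone.  [the west ledge: the cleric, the dwarf, the mage, the rogue | the east ledge: the bard, the knight]
5. Guide goes to the east ledge with the dwarf.  [the west ledge: the cleric, the mage, the rogue | the east ledge: the bard, the dwarf, the knight]
6. Guide goes back to the west ledge with the bard.  [the west ledge: the bard, the cleric, the mage, the rogue | the east ledge: the dwarf, the knight]
7. Guide goes to the east ledge with the rogue.  [the west ledge: the bard, the cleric, the mage | the east ledge: the dwarf, the knight, the rogue]
8. Guide goes back to the west ledge alone.  [the west ledge: the bard, the cleric, the mage | the east ledge: the dwarf, the knight, the rogue]
9. Guide goes to the east ledge with the cleric.  [the west ledge: the bard, the mage | the east ledge: the cleric, the dwarf, the knight, the rogue]
10. Guide goes back to the west ledge alone.  [the west ledge: the bard, the mage | the east ledge: the cleric, the dwarf, the knight, the rogue]
11. Guide goes to the east ledge with the mage.  [the west ledge: the bard | the east ledge: the cleric, the dwarf, the knight, the mage, the rogue]
12. Guide goes back to the west ledge alone.  [the west ledge: the bard | the east ledge: the cleric, the dwarf, the knight, the mage, the rogue]
13. Guide goes to the east ledge with the bard.  [the west ledge: — | the east ledge: the bard, the cleric, the dwarf, the knight, the mage, the rogue]

13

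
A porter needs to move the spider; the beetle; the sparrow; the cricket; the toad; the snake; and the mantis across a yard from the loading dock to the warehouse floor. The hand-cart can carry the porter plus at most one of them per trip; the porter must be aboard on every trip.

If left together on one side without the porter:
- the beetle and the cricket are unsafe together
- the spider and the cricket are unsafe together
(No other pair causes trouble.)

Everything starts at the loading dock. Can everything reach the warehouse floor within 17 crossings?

Yes — this plan uses 15 crossings (≤ 17):
1. Porter goes to the warehouse floor with the cricket.  [the loading dock: the beetle, the mantis, the snake, the sparrow, the spider, the toad | the warehouse floor: the cricket]
2. Porter goes back to the loading dock alone.  [the loading dock: the beetle, the mantis, the snake, the sparrow, the spider, the toad | the warehouse floor: the cricket]
3. Porter goes to the warehouse floor with the spider.  [the loading dock: the beetle, the mantis, the snake, the sparrow, the toad | the warehouse floor: the cricket, the spider]
4. Porter goes back to the loading dock with the cricket.  [the loading dock: the beetle, the cricket, the mantis, the snake, the sparrow, the toad | the warehouse floor: the spider]
5. Porter goes to the warehouse floor with the beetle.  [the loading dock: the cricket, the mantis, the snake, the sparrow, the toad | the warehouse floor: the beetle, the spider]
6. Porter goes back to the loading dock alone.  [the loading dock: the cricket, the mantis, the snake, the sparrow, the toad | the warehouse floor: the beetle, the spider]
7. Porter goes to the warehouse floor with the sparrow.  [the loading dock: the cricket, the mantis, the snake, the toad | the warehouse floor: the beetle, the sparrow, the spider]
8. Porter goes back to the loading dock alone.  [the loading dock: the cricket, the mantis, the snake, the toad | the warehouse floor: the beetle, the sparrow, the spider]
9. Porter goes to the warehouse floor with the toad.  [the loading dock: the cricket, the mantis, the snake | the warehouse floor: the beetle, the sparrow, the spider, the toad]
10. Porter goes back to the loading dock alone.  [the loading dock: the cricket, the mantis, the snake | the warehouse floor: the beetle, the sparrow, the spider, the toad]
11. Porter goes to the warehouse floor with the snake.  [the loading dock: the cricket, the mantis | the warehouse floor: the beetle, the snake, the sparrow, the spider, the toad]
12. Porter goes back to the loading dock alone.  [the loading dock: the cricket, the mantis | the warehouse floor: the beetle, the snake, the sparrow, the spider, the toad]
13. Porter goes to the warehouse floor with the mantis.  [the loading dock: the cricket | the warehouse floor: the beetle, the mantis, the snake, the sparrow, the spider, the toad]
14. Porter goes back to the loading dock alone.  [the loading dock: the cricket | the warehouse floor: the beetle, the mantis, the snake, the sparrow, the spider, the toad]
15. Porter goes to the warehouse floor with the cricket.  [the loading dock: — | the warehouse floor: the beetle, the cricket, the mantis, the snake, the sparrow, the spider, the toad]

Yes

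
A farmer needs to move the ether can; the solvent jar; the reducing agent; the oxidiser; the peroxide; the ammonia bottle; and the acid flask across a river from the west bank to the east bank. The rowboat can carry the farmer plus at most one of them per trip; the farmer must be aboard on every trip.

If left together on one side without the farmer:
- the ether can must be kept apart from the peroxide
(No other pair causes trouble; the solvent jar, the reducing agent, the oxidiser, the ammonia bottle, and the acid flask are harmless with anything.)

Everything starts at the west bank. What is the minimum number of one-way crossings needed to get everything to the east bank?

Counting alone: the farmer can take at most 1 across per trip to the east bank, so moving all 7 needs at least 7 loaded trips out, with a return between consecutive ones — at least 13 crossings.
The plan below uses exactly 13 crossings, so it is optimal:
1. Farmer goes to the east bank with the ether can.  [the west bank: the acid flask, the ammonia bottle, the oxidiser, the peroxide, the reducing agent, the solvent jar | the east bank: the ether can]
2. Farmer goes back to the west bank alone.  [the west bank: the acid flask, the ammonia bottle, the oxidiser, the peroxide, the reducing agent, the solvent jar | the east bank: the ether can]
3. Farmer goes to the east bank with the solvent jar.  [the west bank: the acid flask, the ammonia bottle, the oxidiser, the peroxide, the reducing agent | the east bank: the ether can, the solvent jar]
4. Farmer goes back to the west bank alone.  [the west bank: the acid flask, the ammonia bottle, the oxidiser, the peroxide, the reducing agent | the east bank: the ether can, the solvent jar]
5. Farmer goes to the east bank with the reducing agent.  [the west bank: the acid flask, the ammonia bottle, the oxidiser, the peroxide | the east bank: the ether can, the reducing agent, the solvent jar]
6. Farmer goes back to the west bank alone.  [the west bank: the acid flask, the ammonia bottle, the oxidiser, the peroxide | the east bank: the ether can, the reducing agent, the solvent jar]
7. Farmer goes to the east bank with the oxidiser.  [the west bank: the acid flask, the ammonia bottle, the peroxide | the east bank: the ether can, the oxidiser, the reducing agent, the solvent jar]
8. Farmer goes back to the west bank alone.  [the west bank: the acid flask, the ammonia bottle, the peroxide | the east bank: the ether can, the oxidiser, the reducing agent, the solvent jar]
9. Farmer goes to the east bank with the ammonia bottle.  [the west bank: the acid flask, the peroxide | the east bank: the ammonia bottle, the ether can, the oxidiser, the reducing agent, the solvent jar]
10. Farmer goes back to the west bank alone.  [the west bank: the acid flask, the peroxide | the east bank: the ammonia bottle, the ether can, the oxidiser, the reducing agent, the solvent jar]
11. Farmer goes to the east bank with the acid flask.  [the west bank: the peroxide | the east bank: the acid flask, the ammonia bottle, the ether can, the oxidiser, the reducing agent, the solvent jar]
12. Farmer goes back to the west bank alone.  [the west bank: the peroxide | the east bank: the acid flask, the ammonia bottle, the ether can, the oxidiser, the reducing agent, the solvent jar]
13. Farmer goes to the east bank with the peroxide.  [the west bank: — | the east bank: the acid flask, the ammonia bottle, the ether can, the oxidiser, the peroxide, the reducing agent, the solvent jar]

13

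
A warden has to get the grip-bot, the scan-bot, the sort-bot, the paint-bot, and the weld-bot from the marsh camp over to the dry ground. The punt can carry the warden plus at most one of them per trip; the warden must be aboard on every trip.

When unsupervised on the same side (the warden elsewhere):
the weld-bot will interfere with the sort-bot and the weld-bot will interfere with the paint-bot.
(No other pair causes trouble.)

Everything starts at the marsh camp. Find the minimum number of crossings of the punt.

Counting alone: the warden can take at most 1 across per trip to the dry ground, so moving all 5 needs at least 5 loaded trips out, with a return between consecutive ones — at least 9 crossings.
The safety rule pushes this higher. Following every safe sequence of crossings, the most of the 5 that can be at the dry ground as the punt arrives there on crossing 9 is 4 — never all 5.
So no plan with fewer than 11 crossings exists, and this one achieves 11:
1. Warden goes to the dry ground with the weld-bot.  [the marsh camp: the grip-bot, the paint-bot, the scan-bot, the sort-bot | the dry ground: the weld-bot]
2. Warden goes back to the marsh camp alone.  [the marsh camp: the grip-bot, the paint-bot, the scan-bot, the sort-bot | the dry ground: the weld-bot]
3. Warden goes to the dry ground with the grip-bot.  [the marsh camp: the paint-bot, the scan-bot, the sort-bot | the dry ground: the grip-bot, the weld-bot]
4. Warden goes back to the marsh camp alone.  [the marsh camp: the paint-bot, the scan-bot, the sort-bot | the dry ground: the grip-bot, the weld-bot]
5. Warden goes to the dry ground with the scan-bot.  [the marsh camp: the paint-bot, the sort-bot | the dry ground: the grip-bot, the scan-bot, the weld-bot]
6. Warden goes back to the marsh camp alone.  [the marsh camp: the paint-bot, the sort-bot | the dry ground: the grip-bot, the scan-bot, the weld-bot]
7. Warden goes to the dry ground with the sort-bot.  [the marsh camp: the paint-bot | the dry ground: the grip-bot, the scan-bot, the sort-bot, the weld-bot]
8. Warden goes back to the marsh camp with the weld-bot.  [the marsh camp: the paint-bot, the weld-bot | the dry ground: the grip-bot, the scan-bot, the sort-bot]
9. Warden goes to the dry ground with the paint-bot.  [the marsh camp: the weld-bot | the dry ground: the grip-bot, the paint-bot, the scan-bot, the sort-bot]
10. Warden goes back to the marsh camp alone.  [the marsh camp: the weld-bot | the dry ground: the grip-bot, the paint-bot, the scan-bot, the sort-bot]
11. Warden goes to the dry ground with the weld-bot.  [the marsh camp: — | the dry ground: the grip-bot, the paint-bot, the scan-bot, the sort-bot, the weld-bot]

11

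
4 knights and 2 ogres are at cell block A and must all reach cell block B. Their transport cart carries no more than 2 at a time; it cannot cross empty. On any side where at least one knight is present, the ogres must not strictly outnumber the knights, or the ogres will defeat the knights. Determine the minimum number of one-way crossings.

Counting alone: each trip to cell block B takes at most 2 across and each return brings at least 1 back, so after t trips out (and t−1 returns) at most 2t − (t−1) of the 6 are across; that first reaches 6 at t = 5, so at least 9 crossings are needed.
The plan below uses exactly 9 crossings, so it is optimal:
1. 2 ogres → cell block B.  (cell block A: 4K 0O; cell block B: 0K 2O)
2. 1 ogre ← cell block A.  (cell block A: 4K 1O; cell block B: 0K 1O)
3. 2 knights → cell block B.  (cell block A: 2K 1O; cell block B: 2K 1O)
4. 1 ogre ← cell block A.  (cell block A: 2K 2O; cell block B: 2K 0O)
5. 2 ogres → cell block B.  (cell block A: 2K 0O; cell block B: 2K 2O)
6. 1 ogre ← cell block A.  (cell block A: 2K 1O; cell block B: 2K 1O)
7. 1 knight and 1 ogre → cell block B.  (cell block A: 1K 0O; cell block B: 3K 2O)
8. 1 ogre ← cell block A.  (cell block A: 1K 1O; cell block B: 3K 1O)
9. 1 knight and 1 ogre → cell block B.  (cell block A: 0K 0O; cell block B: 4K 2O)

9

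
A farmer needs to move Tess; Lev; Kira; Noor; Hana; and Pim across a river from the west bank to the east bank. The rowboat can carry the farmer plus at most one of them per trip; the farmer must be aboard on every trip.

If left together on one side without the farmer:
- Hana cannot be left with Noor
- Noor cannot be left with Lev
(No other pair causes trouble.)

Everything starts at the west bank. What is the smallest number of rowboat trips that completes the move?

Counting alone: the farmer can take at most 1 across per trip to the east bank, so moving all 6 needs at least 6 loaded trips out, with a return between consecutive ones — at least 11 crossings.
The safety rule pushes this higher. Following every safe sequence of crossings, the most of the 6 that can be at the east bank as the rowboat arrives there on crossing 11 is 5 — never all 6.
So no plan with fewer than 13 crossings exists, and this one achieves 13:
1. Farmer goes to the east bank with Noor.  [the west bank: Hana, Kira, Lev, Pim, Tess | the east bank: Noor]
2. Farmer goes back to the west bank alone.  [the west bank: Hana, Kira, Lev, Pim, Tess | the east bank: Noor]
3. Farmer goes to the east bank with Tess.  [the west bank: Hana, Kira, Lev, Pim | the east bank: Noor, Tess]
4. Farmer goes back to the west bank alone.  [the west bank: Hana, Kira, Lev, Pim | the east bank: Noor, Tess]
5. Farmer goes to the east bank with Lev.  [the west bank: Hana, Kira, Pim | the east bank: Lev, Noor, Tess]
6. Farmer goes back to the west bank with Noor.  [the west bank: Hana, Kira, Noor, Pim | the east bank: Lev, Tess]
7. Farmer goes to the east bank with Hana.  [the west bank: Kira, Noor, Pim | the east bank: Hana, Lev, Tess]
8. Farmer goes back to the west bank alone.  [the west bank: Kira, Noor, Pim | the east bank: Hana, Lev, Tess]
9. Farmer goes to the east bank with Kira.  [the west bank: Noor, Pim | the east bank: Hana, Kira, Lev, Tess]
10. Farmer goes back to the west bank alone.  [the west bank: Noor, Pim | the east bank: Hana, Kira, Lev, Tess]
11. Farmer goes to the east bank with Pim.  [the west bank: Noor | the east bank: Hana, Kira, Lev, Pim, Tess]
12. Farmer goes back to the west bank alone.  [the west bank: Noor | the east bank: Hana, Kira, Lev, Pim, Tess]
13. Farmer goes to the east bank with Noor.  [the west bank: — | the east bank: Hana, Kira, Lev, Noor, Pim, Tess]

13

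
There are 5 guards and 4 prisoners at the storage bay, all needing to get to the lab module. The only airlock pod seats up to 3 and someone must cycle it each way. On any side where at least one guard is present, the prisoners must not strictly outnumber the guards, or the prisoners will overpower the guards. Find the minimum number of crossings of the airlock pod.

7

Counting alone: each trip to the lab module takes at most 3 across and each return brings at least 1 back, so after t trips out (and t−1 returns) at most 3t − (t−1) of the 9 are across; that first reaches 9 at t = 4, so at least 7 crossings are needed.
The plan below uses exactly 7 crossings, so it is optimal:
1. 3 prisoners → the lab module.  (the storage bay: 5G 1P; the lab module: 0G 3P)
2. 1 prisoner ← the storage bay.  (the storage bay: 5G 2P; the lab module: 0G 2P)
3. 3 guards → the lab module.  (the storage bay: 2G 2P; the lab module: 3G 2P)
4. 1 guard ← the storage bay.  (the storage bay: 3G 2P; the lab module: 2G 2P)
5. 2 guards and 1 prisoner → the lab module.  (the storage bay: 1G 1P; the lab module: 4G 3P)
6. 1 guard ← the storage bay.  (the storage bay: 2G 1P; the lab module: 3G 3P)
7. 2 guards and 1 prisoner → the lab module.  (the storage bay: 0G 0P; the lab module: 5G 4P)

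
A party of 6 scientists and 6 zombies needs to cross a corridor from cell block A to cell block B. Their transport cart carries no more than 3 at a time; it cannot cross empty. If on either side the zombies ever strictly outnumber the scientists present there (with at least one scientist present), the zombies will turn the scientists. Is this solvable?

No

Following every safe sequence of crossings from the start, the most of the 12 that can be at cell block B as the transport cart arrives there on crossings 1, 3, 5 is 3, 5, 6 respectively; the best ever achieved is 6 of 12.
From crossing 7 on, no configuration arises that was not already reachable earlier: only 17 distinct safe configurations (who is on which side, and where the transport cart is) can ever be reached, none of them has everyone across, and every continuation just revisits them. They are: 0 scientists + 0 zombies across (transport cart back at the start); 0 scientists + 1 zombie across (transport cart there); 0 scientists + 1 zombie across (transport cart back at the start); 0 scientists + 2 zombies across (transport cart there); 0 scientists + 2 zombies across (transport cart back at the start); 0 scientists + 3 zombies across (transport cart there); 0 scientists + 3 zombies across (transport cart back at the start); 0 scientists + 4 zombies across (transport cart there); 0 scientists + 4 zombies across (transport cart back at the start); 0 scientists + 5 zombies across (transport cart there); 0 scientists + 5 zombies across (transport cart back at the start); 0 scientists + 6 zombies across (transport cart there); 1 scientist + 1 zombie across (transport cart there); 1 scientist + 1 zombie across (transport cart back at the start); 2 scientists + 2 zombies across (transport cart there); 2 scientists + 2 zombies across (transport cart back at the start); 3 scientists + 3 zombies across (transport cart there). So no valid plan exists.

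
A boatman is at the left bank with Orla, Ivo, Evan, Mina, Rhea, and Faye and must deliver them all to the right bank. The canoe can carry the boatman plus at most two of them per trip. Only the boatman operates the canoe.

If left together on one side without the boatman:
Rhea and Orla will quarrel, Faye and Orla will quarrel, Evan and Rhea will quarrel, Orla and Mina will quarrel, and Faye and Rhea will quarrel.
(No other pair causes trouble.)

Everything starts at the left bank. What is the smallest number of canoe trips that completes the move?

Counting alone: the boatman can take at most 2 across per trip to the right bank, so moving all 6 needs at least 3 loaded trips out, with a return between consecutive ones — at least 5 crossings.
The safety rule pushes this higher. Following every safe sequence of crossings, the most of the 6 that can be at the right bank as the canoe arrives there on crossings 5, 7 is 4, 5 respectively — never all 6.
So no plan with fewer than 9 crossings exists, and this one achieves 9:
1. Boatman goes to the right bank with Orla and Rhea.
2. Boatman goes back to the left bank with Orla.
3. Boatman goes to the right bank with Ivo and Orla.
4. Boatman goes back to the left bank with Orla.
5. Boatman goes to the right bank with Evan and Orla.
6. Boatman goes back to the left bank with Rhea.
7. Boatman goes to the right bank with Faye and Mina.
8. Boatman goes back to the left bank with Orla.
9. Boatman goes to the right bank with Orla and Rhea.

9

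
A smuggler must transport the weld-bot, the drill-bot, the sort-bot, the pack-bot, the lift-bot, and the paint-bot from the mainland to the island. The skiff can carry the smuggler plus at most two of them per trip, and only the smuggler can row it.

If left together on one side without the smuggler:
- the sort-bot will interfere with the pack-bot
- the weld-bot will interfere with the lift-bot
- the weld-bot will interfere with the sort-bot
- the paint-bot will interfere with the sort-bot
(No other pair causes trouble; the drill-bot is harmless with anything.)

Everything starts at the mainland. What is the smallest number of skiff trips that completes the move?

7

Counting alone: the smuggler can take at most 2 across per trip to the island, so moving all 6 needs at least 3 loaded trips out, with a return between consecutive ones — at least 5 crossings.
The safety rule pushes this higher. Following every safe sequence of crossings, the most of the 6 that can be at the island as the skiff arrives there on crossing 5 is 5 — never all 6.
So no plan with fewer than 7 crossings exists, and this one achieves 7:
1. Smuggler goes to the island with the sort-bot and the weld-bot.  [the mainland: the drill-bot, the lift-bot, the pack-bot, the paint-bot | the island: the sort-bot, the weld-bot]
2. Smuggler goes back to the mainland with the weld-bot.  [the mainland: the drill-bot, the lift-bot, the pack-bot, the paint-bot, the weld-bot | the island: the sort-bot]
3. Smuggler goes to the island with the drill-bot and the weld-bot.  [the mainland: the lift-bot, the pack-bot, the paint-bot | the island: the drill-bot, the sort-bot, the weld-bot]
4. Smuggler goes back to the mainland with the sort-bot.  [the mainland: the lift-bot, the pack-bot, the paint-bot, the sort-bot | the island: the drill-bot, the weld-bot]
5. Smuggler goes to the island with the pack-bot and the paint-bot.  [the mainland: the lift-bot, the sort-bot | the island: the drill-bot, the pack-bot, the paint-bot, the weld-bot]
6. Smuggler goes back to the mainland alone.  [the mainland: the lift-bot, the sort-bot | the island: the drill-bot, the pack-bot, the paint-bot, the weld-bot]
7. Smuggler goes to the island with the lift-bot and the sort-bot.  [the mainland: — | the island: the drill-bot, the lift-bot, the pack-bot, the paint-bot, the sort-bot, the weld-bot]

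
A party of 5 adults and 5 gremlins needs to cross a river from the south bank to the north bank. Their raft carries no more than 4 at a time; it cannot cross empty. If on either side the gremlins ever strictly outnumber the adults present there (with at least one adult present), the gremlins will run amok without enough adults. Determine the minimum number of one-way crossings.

Counting alone: each trip to the north bank takes at most 4 across and each return brings at least 1 back, so after t trips out (and t−1 returns) at most 4t − (t−1) of the 10 are across; that first reaches 10 at t = 3, so at least 5 crossings are needed.
The safety rule pushes this higher. Following every safe sequence of crossings, the most of the 10 that can be at the north bank as the raft arrives there on crossing 5 is 9 — never all 10.
So no plan with fewer than 7 crossings exists, and this one achieves 7:
1. 2 gremlins → the north bank.  (the south bank: 5A 3G; the north bank: 0A 2G)
2. 1 gremlin ← the south bank.  (the south bank: 5A 4G; the north bank: 0A 1G)
3. 4 gremlins → the north bank.  (the south bank: 5A 0G; the north bank: 0A 5G)
4. 1 gremlin ← the south bank.  (the south bank: 5A 1G; the north bank: 0A 4G)
5. 4 adults → the north bank.  (the south bank: 1A 1G; the north bank: 4A 4G)
6. 1 adult and 1 gremlin ← the south bank.  (the south bank: 2A 2G; the north bank: 3A 3G)
7. 2 adults and 2 gremlins → the north bank.  (the south bank: 0A 0G; the north bank: 5A 5G)

7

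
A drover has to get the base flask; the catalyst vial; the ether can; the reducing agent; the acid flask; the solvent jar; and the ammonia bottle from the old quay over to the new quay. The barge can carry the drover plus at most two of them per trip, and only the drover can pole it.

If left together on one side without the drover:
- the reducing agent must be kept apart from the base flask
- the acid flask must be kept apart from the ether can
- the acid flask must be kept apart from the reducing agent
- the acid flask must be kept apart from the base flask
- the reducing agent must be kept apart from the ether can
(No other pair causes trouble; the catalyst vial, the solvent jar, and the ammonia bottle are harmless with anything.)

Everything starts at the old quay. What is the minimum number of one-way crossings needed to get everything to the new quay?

Counting alone: the drover can take at most 2 across per trip to the new quay, so moving all 7 needs at least 4 loaded trips out, with a return between consecutive ones — at least 7 crossings.
The safety rule pushes this higher. Following every safe sequence of crossings, the most of the 7 that can be at the new quay as the barge arrives there on crossings 7, 9 is 5, 6 respectively — never all 7.
So no plan with fewer than 11 crossings exists, and this one achieves 11:
1. Drover goes to the new quay with the acid flask and the reducing agent.
2. Drover goes back to the old quay with the reducing agent.
3. Drover goes to the new quay with the base flask and the ether can.
4. Drover goes back to the old quay with the acid flask.
5. Drover goes to the new quay with the catalyst vial and the reducing agent.
6. Drover goes back to the old quay with the reducing agent.
7. Drover goes to the new quay with the reducing agent and the solvent jar.
8. Drover goes back to the old quay with the reducing agent.
9. Drover goes to the new quay with the ammonia bottle and the reducing agent.
10. Drover goes back to the old quay with the reducing agent.
11. Drover goes to the new quay with the acid flask and the reducing agent.

11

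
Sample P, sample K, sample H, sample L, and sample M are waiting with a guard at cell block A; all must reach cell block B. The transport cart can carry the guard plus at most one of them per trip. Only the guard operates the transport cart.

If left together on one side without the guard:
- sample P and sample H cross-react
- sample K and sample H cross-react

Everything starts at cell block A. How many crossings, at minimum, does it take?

Counting alone: the guard can take at most 1 across per trip to cell block B, so moving all 5 needs at least 5 loaded trips out, with a return between consecutive ones — at least 9 crossings.
The safety rule pushes this higher. Following every safe sequence of crossings, the most of the 5 that can be at cell block B as the transport cart arrives there on crossing 9 is 4 — never all 5.
So no plan with fewer than 11 crossings exists, and this one achieves 11:
1. Guard goes to cell block B with sample H.  [cell block A: sample K, sample L, sample M, sample P | cell block B: sample H]
2. Guard goes back to cell block A alone.  [cell block A: sample K, sample L, sample M, sample P | cell block B: sample H]
3. Guard goes to cell block B with sample P.  [cell block A: sample K, sample L, sample M | cell block B: sample H, sample P]
4. Guard goes back to cell block A with sample H.  [cell block A: sample H, sample K, sample L, sample M | cell block B: sample P]
5. Guard goes to cell block B with sample K.  [cell block A: sample H, sample L, sample M | cell block B: sample K, sample P]
6. Guard goes back to cell block A alone.  [cell block A: sample H, sample L, sample M | cell block B: sample K, sample P]
7. Guard goes to cell block B with sample L.  [cell block A: sample H, sample M | cell block B: sample K, sample L, sample P]
8. Guard goes back to cell block A alone.  [cell block A: sample H, sample M | cell block B: sample K, sample L, sample P]
9. Guard goes to cell block B with sample M.  [cell block A: sample H | cell block B: sample K, sample L, sample M, sample P]
10. Guard goes back to cell block A alone.  [cell block A: sample H | cell block B: sample K, sample L, sample M, sample P]
11. Guard goes to cell block B with sample H.  [cell block A: — | cell block B: sample H, sample K, sample L, sample M, sample P]

11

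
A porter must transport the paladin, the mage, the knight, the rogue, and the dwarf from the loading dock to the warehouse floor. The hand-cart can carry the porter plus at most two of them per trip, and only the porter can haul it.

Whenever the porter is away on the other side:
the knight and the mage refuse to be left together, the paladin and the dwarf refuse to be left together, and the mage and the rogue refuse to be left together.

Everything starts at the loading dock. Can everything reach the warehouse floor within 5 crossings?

Yes — this plan uses 5 crossings (≤ 5):
1. Porter goes to the warehouse floor with the mage and the paladin.  [the loading dock: the dwarf, the knight, the rogue | the warehouse floor: the mage, the paladin]
2. Porter goes back to the loading dock alone.  [the loading dock: the dwarf, the knight, the rogue | the warehouse floor: the mage, the paladin]
3. Porter goes to the warehouse floor with the knight and the rogue.  [the loading dock: the dwarf | the warehouse floor: the knight, the mage, the paladin, the rogue]
4. Porter goes back to the loading dock with the mage.  [the loading dock: the dwarf, the mage | the warehouse floor: the knight, the paladin, the rogue]
5. Porter goes to the warehouse floor with the dwarf and the mage.  [the loading dock: — | the warehouse floor: the dwarf, the knight, the mage, the paladin, the rogue]

Yes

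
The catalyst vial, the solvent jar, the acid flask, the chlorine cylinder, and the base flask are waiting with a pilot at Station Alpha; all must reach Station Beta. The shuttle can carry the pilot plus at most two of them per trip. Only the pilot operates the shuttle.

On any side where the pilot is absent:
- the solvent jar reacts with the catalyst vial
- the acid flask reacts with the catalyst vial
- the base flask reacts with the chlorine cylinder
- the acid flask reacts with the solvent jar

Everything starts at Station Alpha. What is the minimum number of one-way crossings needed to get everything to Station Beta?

impossible

Whatever the first load, the items left behind include a forbidden pair without the pilot. No opening move is safe, so no plan exists.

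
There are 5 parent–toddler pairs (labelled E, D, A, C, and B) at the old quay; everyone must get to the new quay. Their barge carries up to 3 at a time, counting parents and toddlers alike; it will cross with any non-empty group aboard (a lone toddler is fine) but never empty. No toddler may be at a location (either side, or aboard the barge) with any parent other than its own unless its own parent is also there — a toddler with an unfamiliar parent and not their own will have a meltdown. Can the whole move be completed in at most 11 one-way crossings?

Yes

Yes — this plan uses 11 crossings (≤ 11):
1. parent E and toddler E cross → the new quay.
2. parent E crosses ← the old quay.
3. toddler A, toddler C, and toddler D cross → the new quay.
4. toddler E crosses ← the old quay.
5. parent A, parent C, and parent D cross → the new quay.
6. parent D and toddler D cross ← the old quay.
7. parent B, parent D, and parent E cross → the new quay.
8. toddler A crosses ← the old quay.
9. toddler D and toddler E cross → the new quay.
10. toddler E crosses ← the old quay.
11. toddler A, toddler B, and toddler E cross → the new quay.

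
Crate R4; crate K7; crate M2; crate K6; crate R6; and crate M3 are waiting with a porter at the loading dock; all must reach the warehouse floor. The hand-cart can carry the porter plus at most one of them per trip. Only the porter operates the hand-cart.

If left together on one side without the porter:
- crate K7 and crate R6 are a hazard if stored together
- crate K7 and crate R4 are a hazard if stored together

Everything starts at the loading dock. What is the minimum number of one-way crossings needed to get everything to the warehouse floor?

13

Counting alone: the porter can take at most 1 across per trip to the warehouse floor, so moving all 6 needs at least 6 loaded trips out, with a return between consecutive ones — at least 11 crossings.
The safety rule pushes this higher. Following every safe sequence of crossings, the most of the 6 that can be at the warehouse floor as the hand-cart arrives there on crossing 11 is 5 — never all 6.
So no plan with fewer than 13 crossings exists, and this one achieves 13:
1. Porter goes to the warehouse floor with crate K7.
2. Porter goes back to the loading dock alone.
3. Porter goes to the warehouse floor with crate R4.
4. Porter goes back to the loading dock with crate K7.
5. Porter goes to the warehouse floor with crate R6.
6. Porter goes back to the loading dock alone.
7. Porter goes to the warehouse floor with crate M2.
8. Porter goes back to the loading dock alone.
9. Porter goes to the warehouse floor with crate K6.
10. Porter goes back to the loading dock alone.
11. Porter goes to the warehouse floor with crate M3.
12. Porter goes back to the loading dock alone.
13. Porter goes to the warehouse floor with crate K7.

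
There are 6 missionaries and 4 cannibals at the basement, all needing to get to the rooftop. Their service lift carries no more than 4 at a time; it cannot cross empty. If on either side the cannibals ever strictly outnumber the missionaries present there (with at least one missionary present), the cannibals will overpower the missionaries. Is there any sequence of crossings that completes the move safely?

Yes

1. 4 cannibals → the rooftop.  (the basement: 6M 0C; the rooftop: 0M 4C)
2. 1 cannibal ← the basement.  (the basement: 6M 1C; the rooftop: 0M 3C)
3. 4 missionaries → the rooftop.  (the basement: 2M 1C; the rooftop: 4M 3C)
4. 1 cannibal ← the basement.  (the basement: 2M 2C; the rooftop: 4M 2C)
5. 2 missionaries and 2 cannibals → the rooftop.  (the basement: 0M 0C; the rooftop: 6M 4C)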